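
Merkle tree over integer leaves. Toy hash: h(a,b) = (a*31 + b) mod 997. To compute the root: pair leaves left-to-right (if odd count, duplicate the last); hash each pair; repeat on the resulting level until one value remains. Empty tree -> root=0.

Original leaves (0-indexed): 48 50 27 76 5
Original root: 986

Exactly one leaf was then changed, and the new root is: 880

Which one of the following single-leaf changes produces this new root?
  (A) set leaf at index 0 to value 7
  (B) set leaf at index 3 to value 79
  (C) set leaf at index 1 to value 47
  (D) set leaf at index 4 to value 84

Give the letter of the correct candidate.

Answer: A

Derivation:
Original leaves: [48, 50, 27, 76, 5]
Target new root: 880
Try each candidate change and compute the resulting root:
Candidate A: set leaf[0] = 7 -> leaves = [7, 50, 27, 76, 5]
  L0: [7, 50, 27, 76, 5]
  L1: h(7,50)=(7*31+50)%997=267 h(27,76)=(27*31+76)%997=913 h(5,5)=(5*31+5)%997=160 -> [267, 913, 160]
  L2: h(267,913)=(267*31+913)%997=217 h(160,160)=(160*31+160)%997=135 -> [217, 135]
  L3: h(217,135)=(217*31+135)%997=880 -> [880]
  root = 880 == target 880  ** MATCH **
Candidate B: set leaf[3] = 79 -> leaves = [48, 50, 27, 79, 5]
  L0: [48, 50, 27, 79, 5]
  L1: h(48,50)=(48*31+50)%997=541 h(27,79)=(27*31+79)%997=916 h(5,5)=(5*31+5)%997=160 -> [541, 916, 160]
  L2: h(541,916)=(541*31+916)%997=738 h(160,160)=(160*31+160)%997=135 -> [738, 135]
  L3: h(738,135)=(738*31+135)%997=82 -> [82]
  root = 82 != target 880
Candidate C: set leaf[1] = 47 -> leaves = [48, 47, 27, 76, 5]
  L0: [48, 47, 27, 76, 5]
  L1: h(48,47)=(48*31+47)%997=538 h(27,76)=(27*31+76)%997=913 h(5,5)=(5*31+5)%997=160 -> [538, 913, 160]
  L2: h(538,913)=(538*31+913)%997=642 h(160,160)=(160*31+160)%997=135 -> [642, 135]
  L3: h(642,135)=(642*31+135)%997=97 -> [97]
  root = 97 != target 880
Candidate D: set leaf[4] = 84 -> leaves = [48, 50, 27, 76, 84]
  L0: [48, 50, 27, 76, 84]
  L1: h(48,50)=(48*31+50)%997=541 h(27,76)=(27*31+76)%997=913 h(84,84)=(84*31+84)%997=694 -> [541, 913, 694]
  L2: h(541,913)=(541*31+913)%997=735 h(694,694)=(694*31+694)%997=274 -> [735, 274]
  L3: h(735,274)=(735*31+274)%997=128 -> [128]
  root = 128 != target 880
Candidate A produces the target root.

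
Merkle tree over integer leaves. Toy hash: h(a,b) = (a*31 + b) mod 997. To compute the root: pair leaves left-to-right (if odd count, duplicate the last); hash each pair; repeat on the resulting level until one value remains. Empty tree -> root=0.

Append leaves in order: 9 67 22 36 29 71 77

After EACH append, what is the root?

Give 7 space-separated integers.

Answer: 9 346 463 477 615 962 462

Derivation:
After append 9 (leaves=[9]):
  L0: [9]
  root=9
After append 67 (leaves=[9, 67]):
  L0: [9, 67]
  L1: h(9,67)=(9*31+67)%997=346 -> [346]
  root=346
After append 22 (leaves=[9, 67, 22]):
  L0: [9, 67, 22]
  L1: h(9,67)=(9*31+67)%997=346 h(22,22)=(22*31+22)%997=704 -> [346, 704]
  L2: h(346,704)=(346*31+704)%997=463 -> [463]
  root=463
After append 36 (leaves=[9, 67, 22, 36]):
  L0: [9, 67, 22, 36]
  L1: h(9,67)=(9*31+67)%997=346 h(22,36)=(22*31+36)%997=718 -> [346, 718]
  L2: h(346,718)=(346*31+718)%997=477 -> [477]
  root=477
After append 29 (leaves=[9, 67, 22, 36, 29]):
  L0: [9, 67, 22, 36, 29]
  L1: h(9,67)=(9*31+67)%997=346 h(22,36)=(22*31+36)%997=718 h(29,29)=(29*31+29)%997=928 -> [346, 718, 928]
  L2: h(346,718)=(346*31+718)%997=477 h(928,928)=(928*31+928)%997=783 -> [477, 783]
  L3: h(477,783)=(477*31+783)%997=615 -> [615]
  root=615
After append 71 (leaves=[9, 67, 22, 36, 29, 71]):
  L0: [9, 67, 22, 36, 29, 71]
  L1: h(9,67)=(9*31+67)%997=346 h(22,36)=(22*31+36)%997=718 h(29,71)=(29*31+71)%997=970 -> [346, 718, 970]
  L2: h(346,718)=(346*31+718)%997=477 h(970,970)=(970*31+970)%997=133 -> [477, 133]
  L3: h(477,133)=(477*31+133)%997=962 -> [962]
  root=962
After append 77 (leaves=[9, 67, 22, 36, 29, 71, 77]):
  L0: [9, 67, 22, 36, 29, 71, 77]
  L1: h(9,67)=(9*31+67)%997=346 h(22,36)=(22*31+36)%997=718 h(29,71)=(29*31+71)%997=970 h(77,77)=(77*31+77)%997=470 -> [346, 718, 970, 470]
  L2: h(346,718)=(346*31+718)%997=477 h(970,470)=(970*31+470)%997=630 -> [477, 630]
  L3: h(477,630)=(477*31+630)%997=462 -> [462]
  root=462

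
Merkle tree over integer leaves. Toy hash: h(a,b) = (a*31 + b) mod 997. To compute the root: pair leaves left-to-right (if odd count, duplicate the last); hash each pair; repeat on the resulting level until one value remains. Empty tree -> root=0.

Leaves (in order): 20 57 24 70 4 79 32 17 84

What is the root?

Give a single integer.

Answer: 638

Derivation:
L0: [20, 57, 24, 70, 4, 79, 32, 17, 84]
L1: h(20,57)=(20*31+57)%997=677 h(24,70)=(24*31+70)%997=814 h(4,79)=(4*31+79)%997=203 h(32,17)=(32*31+17)%997=12 h(84,84)=(84*31+84)%997=694 -> [677, 814, 203, 12, 694]
L2: h(677,814)=(677*31+814)%997=864 h(203,12)=(203*31+12)%997=323 h(694,694)=(694*31+694)%997=274 -> [864, 323, 274]
L3: h(864,323)=(864*31+323)%997=188 h(274,274)=(274*31+274)%997=792 -> [188, 792]
L4: h(188,792)=(188*31+792)%997=638 -> [638]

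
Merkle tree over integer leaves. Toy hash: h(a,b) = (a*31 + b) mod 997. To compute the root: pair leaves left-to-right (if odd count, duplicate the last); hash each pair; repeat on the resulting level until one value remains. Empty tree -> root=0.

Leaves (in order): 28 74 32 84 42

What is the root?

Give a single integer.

L0: [28, 74, 32, 84, 42]
L1: h(28,74)=(28*31+74)%997=942 h(32,84)=(32*31+84)%997=79 h(42,42)=(42*31+42)%997=347 -> [942, 79, 347]
L2: h(942,79)=(942*31+79)%997=368 h(347,347)=(347*31+347)%997=137 -> [368, 137]
L3: h(368,137)=(368*31+137)%997=578 -> [578]

Answer: 578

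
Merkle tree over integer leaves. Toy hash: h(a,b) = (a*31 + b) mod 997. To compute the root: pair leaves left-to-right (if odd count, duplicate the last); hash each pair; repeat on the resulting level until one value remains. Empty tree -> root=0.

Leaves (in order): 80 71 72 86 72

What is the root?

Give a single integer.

L0: [80, 71, 72, 86, 72]
L1: h(80,71)=(80*31+71)%997=557 h(72,86)=(72*31+86)%997=324 h(72,72)=(72*31+72)%997=310 -> [557, 324, 310]
L2: h(557,324)=(557*31+324)%997=642 h(310,310)=(310*31+310)%997=947 -> [642, 947]
L3: h(642,947)=(642*31+947)%997=909 -> [909]

Answer: 909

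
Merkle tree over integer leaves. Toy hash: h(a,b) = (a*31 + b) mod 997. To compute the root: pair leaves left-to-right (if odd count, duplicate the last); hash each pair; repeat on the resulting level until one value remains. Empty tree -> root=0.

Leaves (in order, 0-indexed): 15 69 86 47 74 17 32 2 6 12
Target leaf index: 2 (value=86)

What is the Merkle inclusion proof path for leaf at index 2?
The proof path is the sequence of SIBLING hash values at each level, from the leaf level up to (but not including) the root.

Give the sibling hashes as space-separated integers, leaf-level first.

Answer: 47 534 851 361

Derivation:
L0 (leaves): [15, 69, 86, 47, 74, 17, 32, 2, 6, 12], target index=2
L1: h(15,69)=(15*31+69)%997=534 [pair 0] h(86,47)=(86*31+47)%997=719 [pair 1] h(74,17)=(74*31+17)%997=317 [pair 2] h(32,2)=(32*31+2)%997=994 [pair 3] h(6,12)=(6*31+12)%997=198 [pair 4] -> [534, 719, 317, 994, 198]
  Sibling for proof at L0: 47
L2: h(534,719)=(534*31+719)%997=324 [pair 0] h(317,994)=(317*31+994)%997=851 [pair 1] h(198,198)=(198*31+198)%997=354 [pair 2] -> [324, 851, 354]
  Sibling for proof at L1: 534
L3: h(324,851)=(324*31+851)%997=925 [pair 0] h(354,354)=(354*31+354)%997=361 [pair 1] -> [925, 361]
  Sibling for proof at L2: 851
L4: h(925,361)=(925*31+361)%997=123 [pair 0] -> [123]
  Sibling for proof at L3: 361
Root: 123
Proof path (sibling hashes from leaf to root): [47, 534, 851, 361]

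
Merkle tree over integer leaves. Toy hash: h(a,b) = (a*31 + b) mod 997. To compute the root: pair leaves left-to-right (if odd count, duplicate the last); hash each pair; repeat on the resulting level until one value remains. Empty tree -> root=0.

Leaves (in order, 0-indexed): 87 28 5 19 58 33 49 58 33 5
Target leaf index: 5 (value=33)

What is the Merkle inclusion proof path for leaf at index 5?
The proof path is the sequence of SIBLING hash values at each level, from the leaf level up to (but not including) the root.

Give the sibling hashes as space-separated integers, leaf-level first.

Answer: 58 580 901 837

Derivation:
L0 (leaves): [87, 28, 5, 19, 58, 33, 49, 58, 33, 5], target index=5
L1: h(87,28)=(87*31+28)%997=731 [pair 0] h(5,19)=(5*31+19)%997=174 [pair 1] h(58,33)=(58*31+33)%997=834 [pair 2] h(49,58)=(49*31+58)%997=580 [pair 3] h(33,5)=(33*31+5)%997=31 [pair 4] -> [731, 174, 834, 580, 31]
  Sibling for proof at L0: 58
L2: h(731,174)=(731*31+174)%997=901 [pair 0] h(834,580)=(834*31+580)%997=512 [pair 1] h(31,31)=(31*31+31)%997=992 [pair 2] -> [901, 512, 992]
  Sibling for proof at L1: 580
L3: h(901,512)=(901*31+512)%997=527 [pair 0] h(992,992)=(992*31+992)%997=837 [pair 1] -> [527, 837]
  Sibling for proof at L2: 901
L4: h(527,837)=(527*31+837)%997=225 [pair 0] -> [225]
  Sibling for proof at L3: 837
Root: 225
Proof path (sibling hashes from leaf to root): [58, 580, 901, 837]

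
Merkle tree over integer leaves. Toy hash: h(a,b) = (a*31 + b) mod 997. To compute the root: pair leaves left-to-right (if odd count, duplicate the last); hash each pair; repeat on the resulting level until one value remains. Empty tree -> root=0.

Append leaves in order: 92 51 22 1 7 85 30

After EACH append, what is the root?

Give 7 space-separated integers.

Answer: 92 909 967 946 602 107 765

Derivation:
After append 92 (leaves=[92]):
  L0: [92]
  root=92
After append 51 (leaves=[92, 51]):
  L0: [92, 51]
  L1: h(92,51)=(92*31+51)%997=909 -> [909]
  root=909
After append 22 (leaves=[92, 51, 22]):
  L0: [92, 51, 22]
  L1: h(92,51)=(92*31+51)%997=909 h(22,22)=(22*31+22)%997=704 -> [909, 704]
  L2: h(909,704)=(909*31+704)%997=967 -> [967]
  root=967
After append 1 (leaves=[92, 51, 22, 1]):
  L0: [92, 51, 22, 1]
  L1: h(92,51)=(92*31+51)%997=909 h(22,1)=(22*31+1)%997=683 -> [909, 683]
  L2: h(909,683)=(909*31+683)%997=946 -> [946]
  root=946
After append 7 (leaves=[92, 51, 22, 1, 7]):
  L0: [92, 51, 22, 1, 7]
  L1: h(92,51)=(92*31+51)%997=909 h(22,1)=(22*31+1)%997=683 h(7,7)=(7*31+7)%997=224 -> [909, 683, 224]
  L2: h(909,683)=(909*31+683)%997=946 h(224,224)=(224*31+224)%997=189 -> [946, 189]
  L3: h(946,189)=(946*31+189)%997=602 -> [602]
  root=602
After append 85 (leaves=[92, 51, 22, 1, 7, 85]):
  L0: [92, 51, 22, 1, 7, 85]
  L1: h(92,51)=(92*31+51)%997=909 h(22,1)=(22*31+1)%997=683 h(7,85)=(7*31+85)%997=302 -> [909, 683, 302]
  L2: h(909,683)=(909*31+683)%997=946 h(302,302)=(302*31+302)%997=691 -> [946, 691]
  L3: h(946,691)=(946*31+691)%997=107 -> [107]
  root=107
After append 30 (leaves=[92, 51, 22, 1, 7, 85, 30]):
  L0: [92, 51, 22, 1, 7, 85, 30]
  L1: h(92,51)=(92*31+51)%997=909 h(22,1)=(22*31+1)%997=683 h(7,85)=(7*31+85)%997=302 h(30,30)=(30*31+30)%997=960 -> [909, 683, 302, 960]
  L2: h(909,683)=(909*31+683)%997=946 h(302,960)=(302*31+960)%997=352 -> [946, 352]
  L3: h(946,352)=(946*31+352)%997=765 -> [765]
  root=765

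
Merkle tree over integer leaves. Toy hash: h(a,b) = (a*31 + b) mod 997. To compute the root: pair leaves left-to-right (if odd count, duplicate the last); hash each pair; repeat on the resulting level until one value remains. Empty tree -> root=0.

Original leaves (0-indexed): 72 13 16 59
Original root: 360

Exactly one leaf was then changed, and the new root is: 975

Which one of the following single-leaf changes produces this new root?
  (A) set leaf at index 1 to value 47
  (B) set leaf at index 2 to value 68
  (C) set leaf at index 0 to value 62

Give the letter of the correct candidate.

Answer: B

Derivation:
Original leaves: [72, 13, 16, 59]
Target new root: 975
Try each candidate change and compute the resulting root:
Candidate A: set leaf[1] = 47 -> leaves = [72, 47, 16, 59]
  L0: [72, 47, 16, 59]
  L1: h(72,47)=(72*31+47)%997=285 h(16,59)=(16*31+59)%997=555 -> [285, 555]
  L2: h(285,555)=(285*31+555)%997=417 -> [417]
  root = 417 != target 975
Candidate B: set leaf[2] = 68 -> leaves = [72, 13, 68, 59]
  L0: [72, 13, 68, 59]
  L1: h(72,13)=(72*31+13)%997=251 h(68,59)=(68*31+59)%997=173 -> [251, 173]
  L2: h(251,173)=(251*31+173)%997=975 -> [975]
  root = 975 == target 975  ** MATCH **
Candidate C: set leaf[0] = 62 -> leaves = [62, 13, 16, 59]
  L0: [62, 13, 16, 59]
  L1: h(62,13)=(62*31+13)%997=938 h(16,59)=(16*31+59)%997=555 -> [938, 555]
  L2: h(938,555)=(938*31+555)%997=720 -> [720]
  root = 720 != target 975
Candidate B produces the target root.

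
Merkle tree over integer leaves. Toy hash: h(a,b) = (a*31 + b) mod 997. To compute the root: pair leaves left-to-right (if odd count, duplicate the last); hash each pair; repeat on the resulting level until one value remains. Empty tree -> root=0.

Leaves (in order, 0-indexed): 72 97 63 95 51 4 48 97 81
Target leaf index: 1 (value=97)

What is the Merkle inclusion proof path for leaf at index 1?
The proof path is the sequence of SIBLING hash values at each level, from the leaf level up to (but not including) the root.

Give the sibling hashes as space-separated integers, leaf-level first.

Answer: 72 54 870 194

Derivation:
L0 (leaves): [72, 97, 63, 95, 51, 4, 48, 97, 81], target index=1
L1: h(72,97)=(72*31+97)%997=335 [pair 0] h(63,95)=(63*31+95)%997=54 [pair 1] h(51,4)=(51*31+4)%997=588 [pair 2] h(48,97)=(48*31+97)%997=588 [pair 3] h(81,81)=(81*31+81)%997=598 [pair 4] -> [335, 54, 588, 588, 598]
  Sibling for proof at L0: 72
L2: h(335,54)=(335*31+54)%997=469 [pair 0] h(588,588)=(588*31+588)%997=870 [pair 1] h(598,598)=(598*31+598)%997=193 [pair 2] -> [469, 870, 193]
  Sibling for proof at L1: 54
L3: h(469,870)=(469*31+870)%997=454 [pair 0] h(193,193)=(193*31+193)%997=194 [pair 1] -> [454, 194]
  Sibling for proof at L2: 870
L4: h(454,194)=(454*31+194)%997=310 [pair 0] -> [310]
  Sibling for proof at L3: 194
Root: 310
Proof path (sibling hashes from leaf to root): [72, 54, 870, 194]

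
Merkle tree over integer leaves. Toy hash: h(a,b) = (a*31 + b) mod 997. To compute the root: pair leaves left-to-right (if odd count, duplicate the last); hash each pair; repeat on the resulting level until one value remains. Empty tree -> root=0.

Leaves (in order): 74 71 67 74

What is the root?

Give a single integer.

L0: [74, 71, 67, 74]
L1: h(74,71)=(74*31+71)%997=371 h(67,74)=(67*31+74)%997=157 -> [371, 157]
L2: h(371,157)=(371*31+157)%997=691 -> [691]

Answer: 691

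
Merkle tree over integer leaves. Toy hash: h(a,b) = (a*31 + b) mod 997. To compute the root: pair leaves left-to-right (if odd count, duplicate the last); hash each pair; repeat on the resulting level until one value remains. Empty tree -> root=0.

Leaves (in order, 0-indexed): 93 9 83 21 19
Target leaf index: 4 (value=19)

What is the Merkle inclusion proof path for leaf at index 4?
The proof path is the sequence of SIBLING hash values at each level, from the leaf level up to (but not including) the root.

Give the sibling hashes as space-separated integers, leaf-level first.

Answer: 19 608 522

Derivation:
L0 (leaves): [93, 9, 83, 21, 19], target index=4
L1: h(93,9)=(93*31+9)%997=898 [pair 0] h(83,21)=(83*31+21)%997=600 [pair 1] h(19,19)=(19*31+19)%997=608 [pair 2] -> [898, 600, 608]
  Sibling for proof at L0: 19
L2: h(898,600)=(898*31+600)%997=522 [pair 0] h(608,608)=(608*31+608)%997=513 [pair 1] -> [522, 513]
  Sibling for proof at L1: 608
L3: h(522,513)=(522*31+513)%997=743 [pair 0] -> [743]
  Sibling for proof at L2: 522
Root: 743
Proof path (sibling hashes from leaf to root): [19, 608, 522]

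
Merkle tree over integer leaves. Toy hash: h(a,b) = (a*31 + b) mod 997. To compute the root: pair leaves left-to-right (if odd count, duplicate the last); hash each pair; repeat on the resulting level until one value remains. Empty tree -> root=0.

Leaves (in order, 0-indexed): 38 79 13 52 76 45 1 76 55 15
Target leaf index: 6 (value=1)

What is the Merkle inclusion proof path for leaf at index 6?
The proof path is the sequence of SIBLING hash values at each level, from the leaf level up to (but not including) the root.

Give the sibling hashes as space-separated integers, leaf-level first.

Answer: 76 407 539 578

Derivation:
L0 (leaves): [38, 79, 13, 52, 76, 45, 1, 76, 55, 15], target index=6
L1: h(38,79)=(38*31+79)%997=260 [pair 0] h(13,52)=(13*31+52)%997=455 [pair 1] h(76,45)=(76*31+45)%997=407 [pair 2] h(1,76)=(1*31+76)%997=107 [pair 3] h(55,15)=(55*31+15)%997=723 [pair 4] -> [260, 455, 407, 107, 723]
  Sibling for proof at L0: 76
L2: h(260,455)=(260*31+455)%997=539 [pair 0] h(407,107)=(407*31+107)%997=760 [pair 1] h(723,723)=(723*31+723)%997=205 [pair 2] -> [539, 760, 205]
  Sibling for proof at L1: 407
L3: h(539,760)=(539*31+760)%997=520 [pair 0] h(205,205)=(205*31+205)%997=578 [pair 1] -> [520, 578]
  Sibling for proof at L2: 539
L4: h(520,578)=(520*31+578)%997=746 [pair 0] -> [746]
  Sibling for proof at L3: 578
Root: 746
Proof path (sibling hashes from leaf to root): [76, 407, 539, 578]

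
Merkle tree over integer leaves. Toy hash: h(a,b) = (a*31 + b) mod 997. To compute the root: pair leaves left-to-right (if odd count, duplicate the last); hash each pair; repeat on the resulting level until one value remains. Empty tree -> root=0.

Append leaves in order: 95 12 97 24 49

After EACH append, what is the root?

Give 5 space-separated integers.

After append 95 (leaves=[95]):
  L0: [95]
  root=95
After append 12 (leaves=[95, 12]):
  L0: [95, 12]
  L1: h(95,12)=(95*31+12)%997=963 -> [963]
  root=963
After append 97 (leaves=[95, 12, 97]):
  L0: [95, 12, 97]
  L1: h(95,12)=(95*31+12)%997=963 h(97,97)=(97*31+97)%997=113 -> [963, 113]
  L2: h(963,113)=(963*31+113)%997=56 -> [56]
  root=56
After append 24 (leaves=[95, 12, 97, 24]):
  L0: [95, 12, 97, 24]
  L1: h(95,12)=(95*31+12)%997=963 h(97,24)=(97*31+24)%997=40 -> [963, 40]
  L2: h(963,40)=(963*31+40)%997=980 -> [980]
  root=980
After append 49 (leaves=[95, 12, 97, 24, 49]):
  L0: [95, 12, 97, 24, 49]
  L1: h(95,12)=(95*31+12)%997=963 h(97,24)=(97*31+24)%997=40 h(49,49)=(49*31+49)%997=571 -> [963, 40, 571]
  L2: h(963,40)=(963*31+40)%997=980 h(571,571)=(571*31+571)%997=326 -> [980, 326]
  L3: h(980,326)=(980*31+326)%997=796 -> [796]
  root=796

Answer: 95 963 56 980 796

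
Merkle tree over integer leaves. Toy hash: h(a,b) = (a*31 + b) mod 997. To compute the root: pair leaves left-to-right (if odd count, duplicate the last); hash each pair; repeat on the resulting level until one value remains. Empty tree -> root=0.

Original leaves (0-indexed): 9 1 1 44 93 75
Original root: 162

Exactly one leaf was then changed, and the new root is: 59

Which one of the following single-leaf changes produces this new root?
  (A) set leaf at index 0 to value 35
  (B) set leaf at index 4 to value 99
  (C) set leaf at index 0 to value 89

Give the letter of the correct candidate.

Answer: A

Derivation:
Original leaves: [9, 1, 1, 44, 93, 75]
Target new root: 59
Try each candidate change and compute the resulting root:
Candidate A: set leaf[0] = 35 -> leaves = [35, 1, 1, 44, 93, 75]
  L0: [35, 1, 1, 44, 93, 75]
  L1: h(35,1)=(35*31+1)%997=89 h(1,44)=(1*31+44)%997=75 h(93,75)=(93*31+75)%997=964 -> [89, 75, 964]
  L2: h(89,75)=(89*31+75)%997=840 h(964,964)=(964*31+964)%997=938 -> [840, 938]
  L3: h(840,938)=(840*31+938)%997=59 -> [59]
  root = 59 == target 59  ** MATCH **
Candidate B: set leaf[4] = 99 -> leaves = [9, 1, 1, 44, 99, 75]
  L0: [9, 1, 1, 44, 99, 75]
  L1: h(9,1)=(9*31+1)%997=280 h(1,44)=(1*31+44)%997=75 h(99,75)=(99*31+75)%997=153 -> [280, 75, 153]
  L2: h(280,75)=(280*31+75)%997=779 h(153,153)=(153*31+153)%997=908 -> [779, 908]
  L3: h(779,908)=(779*31+908)%997=132 -> [132]
  root = 132 != target 59
Candidate C: set leaf[0] = 89 -> leaves = [89, 1, 1, 44, 93, 75]
  L0: [89, 1, 1, 44, 93, 75]
  L1: h(89,1)=(89*31+1)%997=766 h(1,44)=(1*31+44)%997=75 h(93,75)=(93*31+75)%997=964 -> [766, 75, 964]
  L2: h(766,75)=(766*31+75)%997=890 h(964,964)=(964*31+964)%997=938 -> [890, 938]
  L3: h(890,938)=(890*31+938)%997=612 -> [612]
  root = 612 != target 59
Candidate A produces the target root.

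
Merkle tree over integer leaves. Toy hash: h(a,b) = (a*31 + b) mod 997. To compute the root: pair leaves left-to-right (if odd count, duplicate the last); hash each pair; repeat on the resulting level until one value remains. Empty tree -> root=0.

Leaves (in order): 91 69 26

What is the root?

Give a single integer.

L0: [91, 69, 26]
L1: h(91,69)=(91*31+69)%997=896 h(26,26)=(26*31+26)%997=832 -> [896, 832]
L2: h(896,832)=(896*31+832)%997=692 -> [692]

Answer: 692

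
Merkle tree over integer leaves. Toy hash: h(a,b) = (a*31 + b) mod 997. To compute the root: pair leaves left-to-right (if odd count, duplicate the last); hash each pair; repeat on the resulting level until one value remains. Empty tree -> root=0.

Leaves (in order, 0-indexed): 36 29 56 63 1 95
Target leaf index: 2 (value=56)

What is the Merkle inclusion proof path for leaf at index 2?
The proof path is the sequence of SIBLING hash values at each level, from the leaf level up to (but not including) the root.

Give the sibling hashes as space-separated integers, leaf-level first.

Answer: 63 148 44

Derivation:
L0 (leaves): [36, 29, 56, 63, 1, 95], target index=2
L1: h(36,29)=(36*31+29)%997=148 [pair 0] h(56,63)=(56*31+63)%997=802 [pair 1] h(1,95)=(1*31+95)%997=126 [pair 2] -> [148, 802, 126]
  Sibling for proof at L0: 63
L2: h(148,802)=(148*31+802)%997=405 [pair 0] h(126,126)=(126*31+126)%997=44 [pair 1] -> [405, 44]
  Sibling for proof at L1: 148
L3: h(405,44)=(405*31+44)%997=635 [pair 0] -> [635]
  Sibling for proof at L2: 44
Root: 635
Proof path (sibling hashes from leaf to root): [63, 148, 44]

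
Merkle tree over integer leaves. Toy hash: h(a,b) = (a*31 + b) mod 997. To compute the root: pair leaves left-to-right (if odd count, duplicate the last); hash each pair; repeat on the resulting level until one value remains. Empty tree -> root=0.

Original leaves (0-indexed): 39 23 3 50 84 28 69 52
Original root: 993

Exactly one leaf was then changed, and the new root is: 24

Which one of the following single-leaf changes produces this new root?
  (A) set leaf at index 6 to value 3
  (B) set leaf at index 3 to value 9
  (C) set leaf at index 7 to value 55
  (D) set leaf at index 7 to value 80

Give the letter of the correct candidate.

Answer: D

Derivation:
Original leaves: [39, 23, 3, 50, 84, 28, 69, 52]
Target new root: 24
Try each candidate change and compute the resulting root:
Candidate A: set leaf[6] = 3 -> leaves = [39, 23, 3, 50, 84, 28, 3, 52]
  L0: [39, 23, 3, 50, 84, 28, 3, 52]
  L1: h(39,23)=(39*31+23)%997=235 h(3,50)=(3*31+50)%997=143 h(84,28)=(84*31+28)%997=638 h(3,52)=(3*31+52)%997=145 -> [235, 143, 638, 145]
  L2: h(235,143)=(235*31+143)%997=449 h(638,145)=(638*31+145)%997=980 -> [449, 980]
  L3: h(449,980)=(449*31+980)%997=941 -> [941]
  root = 941 != target 24
Candidate B: set leaf[3] = 9 -> leaves = [39, 23, 3, 9, 84, 28, 69, 52]
  L0: [39, 23, 3, 9, 84, 28, 69, 52]
  L1: h(39,23)=(39*31+23)%997=235 h(3,9)=(3*31+9)%997=102 h(84,28)=(84*31+28)%997=638 h(69,52)=(69*31+52)%997=197 -> [235, 102, 638, 197]
  L2: h(235,102)=(235*31+102)%997=408 h(638,197)=(638*31+197)%997=35 -> [408, 35]
  L3: h(408,35)=(408*31+35)%997=719 -> [719]
  root = 719 != target 24
Candidate C: set leaf[7] = 55 -> leaves = [39, 23, 3, 50, 84, 28, 69, 55]
  L0: [39, 23, 3, 50, 84, 28, 69, 55]
  L1: h(39,23)=(39*31+23)%997=235 h(3,50)=(3*31+50)%997=143 h(84,28)=(84*31+28)%997=638 h(69,55)=(69*31+55)%997=200 -> [235, 143, 638, 200]
  L2: h(235,143)=(235*31+143)%997=449 h(638,200)=(638*31+200)%997=38 -> [449, 38]
  L3: h(449,38)=(449*31+38)%997=996 -> [996]
  root = 996 != target 24
Candidate D: set leaf[7] = 80 -> leaves = [39, 23, 3, 50, 84, 28, 69, 80]
  L0: [39, 23, 3, 50, 84, 28, 69, 80]
  L1: h(39,23)=(39*31+23)%997=235 h(3,50)=(3*31+50)%997=143 h(84,28)=(84*31+28)%997=638 h(69,80)=(69*31+80)%997=225 -> [235, 143, 638, 225]
  L2: h(235,143)=(235*31+143)%997=449 h(638,225)=(638*31+225)%997=63 -> [449, 63]
  L3: h(449,63)=(449*31+63)%997=24 -> [24]
  root = 24 == target 24  ** MATCH **
Candidate D produces the target root.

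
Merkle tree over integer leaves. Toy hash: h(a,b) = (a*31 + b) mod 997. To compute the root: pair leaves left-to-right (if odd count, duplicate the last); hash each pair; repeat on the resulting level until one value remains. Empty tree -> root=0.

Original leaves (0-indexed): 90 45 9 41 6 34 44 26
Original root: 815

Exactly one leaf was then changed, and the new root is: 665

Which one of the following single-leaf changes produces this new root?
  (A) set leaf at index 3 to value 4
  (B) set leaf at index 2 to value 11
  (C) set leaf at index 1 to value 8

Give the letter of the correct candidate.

Answer: A

Derivation:
Original leaves: [90, 45, 9, 41, 6, 34, 44, 26]
Target new root: 665
Try each candidate change and compute the resulting root:
Candidate A: set leaf[3] = 4 -> leaves = [90, 45, 9, 4, 6, 34, 44, 26]
  L0: [90, 45, 9, 4, 6, 34, 44, 26]
  L1: h(90,45)=(90*31+45)%997=841 h(9,4)=(9*31+4)%997=283 h(6,34)=(6*31+34)%997=220 h(44,26)=(44*31+26)%997=393 -> [841, 283, 220, 393]
  L2: h(841,283)=(841*31+283)%997=432 h(220,393)=(220*31+393)%997=234 -> [432, 234]
  L3: h(432,234)=(432*31+234)%997=665 -> [665]
  root = 665 == target 665  ** MATCH **
Candidate B: set leaf[2] = 11 -> leaves = [90, 45, 11, 41, 6, 34, 44, 26]
  L0: [90, 45, 11, 41, 6, 34, 44, 26]
  L1: h(90,45)=(90*31+45)%997=841 h(11,41)=(11*31+41)%997=382 h(6,34)=(6*31+34)%997=220 h(44,26)=(44*31+26)%997=393 -> [841, 382, 220, 393]
  L2: h(841,382)=(841*31+382)%997=531 h(220,393)=(220*31+393)%997=234 -> [531, 234]
  L3: h(531,234)=(531*31+234)%997=743 -> [743]
  root = 743 != target 665
Candidate C: set leaf[1] = 8 -> leaves = [90, 8, 9, 41, 6, 34, 44, 26]
  L0: [90, 8, 9, 41, 6, 34, 44, 26]
  L1: h(90,8)=(90*31+8)%997=804 h(9,41)=(9*31+41)%997=320 h(6,34)=(6*31+34)%997=220 h(44,26)=(44*31+26)%997=393 -> [804, 320, 220, 393]
  L2: h(804,320)=(804*31+320)%997=319 h(220,393)=(220*31+393)%997=234 -> [319, 234]
  L3: h(319,234)=(319*31+234)%997=153 -> [153]
  root = 153 != target 665
Candidate A produces the target root.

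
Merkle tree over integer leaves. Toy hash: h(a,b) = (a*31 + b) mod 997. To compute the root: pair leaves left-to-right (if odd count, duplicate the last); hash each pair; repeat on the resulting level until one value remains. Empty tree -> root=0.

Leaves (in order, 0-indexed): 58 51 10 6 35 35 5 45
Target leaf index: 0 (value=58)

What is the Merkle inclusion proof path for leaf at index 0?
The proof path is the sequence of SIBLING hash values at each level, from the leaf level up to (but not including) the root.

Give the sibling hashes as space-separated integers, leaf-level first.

Answer: 51 316 25

Derivation:
L0 (leaves): [58, 51, 10, 6, 35, 35, 5, 45], target index=0
L1: h(58,51)=(58*31+51)%997=852 [pair 0] h(10,6)=(10*31+6)%997=316 [pair 1] h(35,35)=(35*31+35)%997=123 [pair 2] h(5,45)=(5*31+45)%997=200 [pair 3] -> [852, 316, 123, 200]
  Sibling for proof at L0: 51
L2: h(852,316)=(852*31+316)%997=806 [pair 0] h(123,200)=(123*31+200)%997=25 [pair 1] -> [806, 25]
  Sibling for proof at L1: 316
L3: h(806,25)=(806*31+25)%997=86 [pair 0] -> [86]
  Sibling for proof at L2: 25
Root: 86
Proof path (sibling hashes from leaf to root): [51, 316, 25]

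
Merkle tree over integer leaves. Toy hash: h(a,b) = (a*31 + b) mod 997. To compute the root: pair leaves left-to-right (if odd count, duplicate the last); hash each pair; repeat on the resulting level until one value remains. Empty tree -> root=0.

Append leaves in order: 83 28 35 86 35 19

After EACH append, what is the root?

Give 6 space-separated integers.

Answer: 83 607 994 48 439 924

Derivation:
After append 83 (leaves=[83]):
  L0: [83]
  root=83
After append 28 (leaves=[83, 28]):
  L0: [83, 28]
  L1: h(83,28)=(83*31+28)%997=607 -> [607]
  root=607
After append 35 (leaves=[83, 28, 35]):
  L0: [83, 28, 35]
  L1: h(83,28)=(83*31+28)%997=607 h(35,35)=(35*31+35)%997=123 -> [607, 123]
  L2: h(607,123)=(607*31+123)%997=994 -> [994]
  root=994
After append 86 (leaves=[83, 28, 35, 86]):
  L0: [83, 28, 35, 86]
  L1: h(83,28)=(83*31+28)%997=607 h(35,86)=(35*31+86)%997=174 -> [607, 174]
  L2: h(607,174)=(607*31+174)%997=48 -> [48]
  root=48
After append 35 (leaves=[83, 28, 35, 86, 35]):
  L0: [83, 28, 35, 86, 35]
  L1: h(83,28)=(83*31+28)%997=607 h(35,86)=(35*31+86)%997=174 h(35,35)=(35*31+35)%997=123 -> [607, 174, 123]
  L2: h(607,174)=(607*31+174)%997=48 h(123,123)=(123*31+123)%997=945 -> [48, 945]
  L3: h(48,945)=(48*31+945)%997=439 -> [439]
  root=439
After append 19 (leaves=[83, 28, 35, 86, 35, 19]):
  L0: [83, 28, 35, 86, 35, 19]
  L1: h(83,28)=(83*31+28)%997=607 h(35,86)=(35*31+86)%997=174 h(35,19)=(35*31+19)%997=107 -> [607, 174, 107]
  L2: h(607,174)=(607*31+174)%997=48 h(107,107)=(107*31+107)%997=433 -> [48, 433]
  L3: h(48,433)=(48*31+433)%997=924 -> [924]
  root=924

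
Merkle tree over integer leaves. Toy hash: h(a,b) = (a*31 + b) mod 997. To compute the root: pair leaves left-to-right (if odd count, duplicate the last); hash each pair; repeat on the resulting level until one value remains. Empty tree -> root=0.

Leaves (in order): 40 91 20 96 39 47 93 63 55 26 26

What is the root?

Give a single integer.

L0: [40, 91, 20, 96, 39, 47, 93, 63, 55, 26, 26]
L1: h(40,91)=(40*31+91)%997=334 h(20,96)=(20*31+96)%997=716 h(39,47)=(39*31+47)%997=259 h(93,63)=(93*31+63)%997=952 h(55,26)=(55*31+26)%997=734 h(26,26)=(26*31+26)%997=832 -> [334, 716, 259, 952, 734, 832]
L2: h(334,716)=(334*31+716)%997=103 h(259,952)=(259*31+952)%997=8 h(734,832)=(734*31+832)%997=655 -> [103, 8, 655]
L3: h(103,8)=(103*31+8)%997=210 h(655,655)=(655*31+655)%997=23 -> [210, 23]
L4: h(210,23)=(210*31+23)%997=551 -> [551]

Answer: 551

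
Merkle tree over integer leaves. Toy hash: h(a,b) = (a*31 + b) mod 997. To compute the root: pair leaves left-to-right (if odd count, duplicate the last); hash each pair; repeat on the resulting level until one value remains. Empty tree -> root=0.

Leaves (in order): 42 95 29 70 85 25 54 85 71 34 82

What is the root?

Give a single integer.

Answer: 922

Derivation:
L0: [42, 95, 29, 70, 85, 25, 54, 85, 71, 34, 82]
L1: h(42,95)=(42*31+95)%997=400 h(29,70)=(29*31+70)%997=969 h(85,25)=(85*31+25)%997=666 h(54,85)=(54*31+85)%997=762 h(71,34)=(71*31+34)%997=241 h(82,82)=(82*31+82)%997=630 -> [400, 969, 666, 762, 241, 630]
L2: h(400,969)=(400*31+969)%997=408 h(666,762)=(666*31+762)%997=471 h(241,630)=(241*31+630)%997=125 -> [408, 471, 125]
L3: h(408,471)=(408*31+471)%997=158 h(125,125)=(125*31+125)%997=12 -> [158, 12]
L4: h(158,12)=(158*31+12)%997=922 -> [922]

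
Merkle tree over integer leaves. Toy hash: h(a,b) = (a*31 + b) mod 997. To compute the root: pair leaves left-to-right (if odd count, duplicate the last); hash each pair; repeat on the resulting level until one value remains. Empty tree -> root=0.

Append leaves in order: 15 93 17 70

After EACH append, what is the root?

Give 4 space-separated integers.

Answer: 15 558 893 946

Derivation:
After append 15 (leaves=[15]):
  L0: [15]
  root=15
After append 93 (leaves=[15, 93]):
  L0: [15, 93]
  L1: h(15,93)=(15*31+93)%997=558 -> [558]
  root=558
After append 17 (leaves=[15, 93, 17]):
  L0: [15, 93, 17]
  L1: h(15,93)=(15*31+93)%997=558 h(17,17)=(17*31+17)%997=544 -> [558, 544]
  L2: h(558,544)=(558*31+544)%997=893 -> [893]
  root=893
After append 70 (leaves=[15, 93, 17, 70]):
  L0: [15, 93, 17, 70]
  L1: h(15,93)=(15*31+93)%997=558 h(17,70)=(17*31+70)%997=597 -> [558, 597]
  L2: h(558,597)=(558*31+597)%997=946 -> [946]
  root=946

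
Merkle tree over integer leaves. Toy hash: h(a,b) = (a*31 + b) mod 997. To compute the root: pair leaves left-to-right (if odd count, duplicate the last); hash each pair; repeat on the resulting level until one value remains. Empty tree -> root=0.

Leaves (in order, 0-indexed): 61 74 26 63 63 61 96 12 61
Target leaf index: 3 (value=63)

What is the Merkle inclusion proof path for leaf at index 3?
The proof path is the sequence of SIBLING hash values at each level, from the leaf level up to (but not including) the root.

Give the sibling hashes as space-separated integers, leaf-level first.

Answer: 26 968 617 860

Derivation:
L0 (leaves): [61, 74, 26, 63, 63, 61, 96, 12, 61], target index=3
L1: h(61,74)=(61*31+74)%997=968 [pair 0] h(26,63)=(26*31+63)%997=869 [pair 1] h(63,61)=(63*31+61)%997=20 [pair 2] h(96,12)=(96*31+12)%997=994 [pair 3] h(61,61)=(61*31+61)%997=955 [pair 4] -> [968, 869, 20, 994, 955]
  Sibling for proof at L0: 26
L2: h(968,869)=(968*31+869)%997=967 [pair 0] h(20,994)=(20*31+994)%997=617 [pair 1] h(955,955)=(955*31+955)%997=650 [pair 2] -> [967, 617, 650]
  Sibling for proof at L1: 968
L3: h(967,617)=(967*31+617)%997=684 [pair 0] h(650,650)=(650*31+650)%997=860 [pair 1] -> [684, 860]
  Sibling for proof at L2: 617
L4: h(684,860)=(684*31+860)%997=130 [pair 0] -> [130]
  Sibling for proof at L3: 860
Root: 130
Proof path (sibling hashes from leaf to root): [26, 968, 617, 860]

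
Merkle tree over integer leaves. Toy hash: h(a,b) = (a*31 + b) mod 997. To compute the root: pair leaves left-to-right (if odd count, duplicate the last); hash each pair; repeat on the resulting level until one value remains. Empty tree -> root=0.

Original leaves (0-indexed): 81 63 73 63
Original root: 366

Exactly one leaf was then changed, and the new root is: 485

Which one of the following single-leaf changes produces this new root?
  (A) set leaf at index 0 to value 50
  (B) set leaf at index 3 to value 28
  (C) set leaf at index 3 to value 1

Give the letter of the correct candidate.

Answer: A

Derivation:
Original leaves: [81, 63, 73, 63]
Target new root: 485
Try each candidate change and compute the resulting root:
Candidate A: set leaf[0] = 50 -> leaves = [50, 63, 73, 63]
  L0: [50, 63, 73, 63]
  L1: h(50,63)=(50*31+63)%997=616 h(73,63)=(73*31+63)%997=332 -> [616, 332]
  L2: h(616,332)=(616*31+332)%997=485 -> [485]
  root = 485 == target 485  ** MATCH **
Candidate B: set leaf[3] = 28 -> leaves = [81, 63, 73, 28]
  L0: [81, 63, 73, 28]
  L1: h(81,63)=(81*31+63)%997=580 h(73,28)=(73*31+28)%997=297 -> [580, 297]
  L2: h(580,297)=(580*31+297)%997=331 -> [331]
  root = 331 != target 485
Candidate C: set leaf[3] = 1 -> leaves = [81, 63, 73, 1]
  L0: [81, 63, 73, 1]
  L1: h(81,63)=(81*31+63)%997=580 h(73,1)=(73*31+1)%997=270 -> [580, 270]
  L2: h(580,270)=(580*31+270)%997=304 -> [304]
  root = 304 != target 485
Candidate A produces the target root.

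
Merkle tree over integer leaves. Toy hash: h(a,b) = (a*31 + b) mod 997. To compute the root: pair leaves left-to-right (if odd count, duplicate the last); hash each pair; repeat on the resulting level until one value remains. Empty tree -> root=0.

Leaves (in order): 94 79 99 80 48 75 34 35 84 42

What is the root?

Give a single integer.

L0: [94, 79, 99, 80, 48, 75, 34, 35, 84, 42]
L1: h(94,79)=(94*31+79)%997=2 h(99,80)=(99*31+80)%997=158 h(48,75)=(48*31+75)%997=566 h(34,35)=(34*31+35)%997=92 h(84,42)=(84*31+42)%997=652 -> [2, 158, 566, 92, 652]
L2: h(2,158)=(2*31+158)%997=220 h(566,92)=(566*31+92)%997=689 h(652,652)=(652*31+652)%997=924 -> [220, 689, 924]
L3: h(220,689)=(220*31+689)%997=530 h(924,924)=(924*31+924)%997=655 -> [530, 655]
L4: h(530,655)=(530*31+655)%997=136 -> [136]

Answer: 136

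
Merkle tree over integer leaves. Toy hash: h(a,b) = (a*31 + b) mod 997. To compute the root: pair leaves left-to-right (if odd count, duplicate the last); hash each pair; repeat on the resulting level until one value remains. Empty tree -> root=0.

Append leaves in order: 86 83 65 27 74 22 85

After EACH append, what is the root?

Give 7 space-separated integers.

After append 86 (leaves=[86]):
  L0: [86]
  root=86
After append 83 (leaves=[86, 83]):
  L0: [86, 83]
  L1: h(86,83)=(86*31+83)%997=755 -> [755]
  root=755
After append 65 (leaves=[86, 83, 65]):
  L0: [86, 83, 65]
  L1: h(86,83)=(86*31+83)%997=755 h(65,65)=(65*31+65)%997=86 -> [755, 86]
  L2: h(755,86)=(755*31+86)%997=560 -> [560]
  root=560
After append 27 (leaves=[86, 83, 65, 27]):
  L0: [86, 83, 65, 27]
  L1: h(86,83)=(86*31+83)%997=755 h(65,27)=(65*31+27)%997=48 -> [755, 48]
  L2: h(755,48)=(755*31+48)%997=522 -> [522]
  root=522
After append 74 (leaves=[86, 83, 65, 27, 74]):
  L0: [86, 83, 65, 27, 74]
  L1: h(86,83)=(86*31+83)%997=755 h(65,27)=(65*31+27)%997=48 h(74,74)=(74*31+74)%997=374 -> [755, 48, 374]
  L2: h(755,48)=(755*31+48)%997=522 h(374,374)=(374*31+374)%997=4 -> [522, 4]
  L3: h(522,4)=(522*31+4)%997=234 -> [234]
  root=234
After append 22 (leaves=[86, 83, 65, 27, 74, 22]):
  L0: [86, 83, 65, 27, 74, 22]
  L1: h(86,83)=(86*31+83)%997=755 h(65,27)=(65*31+27)%997=48 h(74,22)=(74*31+22)%997=322 -> [755, 48, 322]
  L2: h(755,48)=(755*31+48)%997=522 h(322,322)=(322*31+322)%997=334 -> [522, 334]
  L3: h(522,334)=(522*31+334)%997=564 -> [564]
  root=564
After append 85 (leaves=[86, 83, 65, 27, 74, 22, 85]):
  L0: [86, 83, 65, 27, 74, 22, 85]
  L1: h(86,83)=(86*31+83)%997=755 h(65,27)=(65*31+27)%997=48 h(74,22)=(74*31+22)%997=322 h(85,85)=(85*31+85)%997=726 -> [755, 48, 322, 726]
  L2: h(755,48)=(755*31+48)%997=522 h(322,726)=(322*31+726)%997=738 -> [522, 738]
  L3: h(522,738)=(522*31+738)%997=968 -> [968]
  root=968

Answer: 86 755 560 522 234 564 968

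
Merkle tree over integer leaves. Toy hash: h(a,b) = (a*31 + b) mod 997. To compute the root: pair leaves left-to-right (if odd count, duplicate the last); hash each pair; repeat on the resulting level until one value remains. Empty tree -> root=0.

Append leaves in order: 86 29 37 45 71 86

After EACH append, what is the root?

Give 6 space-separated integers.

Answer: 86 701 981 989 672 155

Derivation:
After append 86 (leaves=[86]):
  L0: [86]
  root=86
After append 29 (leaves=[86, 29]):
  L0: [86, 29]
  L1: h(86,29)=(86*31+29)%997=701 -> [701]
  root=701
After append 37 (leaves=[86, 29, 37]):
  L0: [86, 29, 37]
  L1: h(86,29)=(86*31+29)%997=701 h(37,37)=(37*31+37)%997=187 -> [701, 187]
  L2: h(701,187)=(701*31+187)%997=981 -> [981]
  root=981
After append 45 (leaves=[86, 29, 37, 45]):
  L0: [86, 29, 37, 45]
  L1: h(86,29)=(86*31+29)%997=701 h(37,45)=(37*31+45)%997=195 -> [701, 195]
  L2: h(701,195)=(701*31+195)%997=989 -> [989]
  root=989
After append 71 (leaves=[86, 29, 37, 45, 71]):
  L0: [86, 29, 37, 45, 71]
  L1: h(86,29)=(86*31+29)%997=701 h(37,45)=(37*31+45)%997=195 h(71,71)=(71*31+71)%997=278 -> [701, 195, 278]
  L2: h(701,195)=(701*31+195)%997=989 h(278,278)=(278*31+278)%997=920 -> [989, 920]
  L3: h(989,920)=(989*31+920)%997=672 -> [672]
  root=672
After append 86 (leaves=[86, 29, 37, 45, 71, 86]):
  L0: [86, 29, 37, 45, 71, 86]
  L1: h(86,29)=(86*31+29)%997=701 h(37,45)=(37*31+45)%997=195 h(71,86)=(71*31+86)%997=293 -> [701, 195, 293]
  L2: h(701,195)=(701*31+195)%997=989 h(293,293)=(293*31+293)%997=403 -> [989, 403]
  L3: h(989,403)=(989*31+403)%997=155 -> [155]
  root=155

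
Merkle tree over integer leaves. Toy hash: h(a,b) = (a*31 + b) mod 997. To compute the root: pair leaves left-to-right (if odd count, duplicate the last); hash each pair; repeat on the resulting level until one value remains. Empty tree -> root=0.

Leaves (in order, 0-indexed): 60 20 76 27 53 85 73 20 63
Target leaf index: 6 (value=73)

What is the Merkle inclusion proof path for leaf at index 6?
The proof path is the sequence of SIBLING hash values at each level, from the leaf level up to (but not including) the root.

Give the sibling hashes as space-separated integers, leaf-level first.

L0 (leaves): [60, 20, 76, 27, 53, 85, 73, 20, 63], target index=6
L1: h(60,20)=(60*31+20)%997=883 [pair 0] h(76,27)=(76*31+27)%997=389 [pair 1] h(53,85)=(53*31+85)%997=731 [pair 2] h(73,20)=(73*31+20)%997=289 [pair 3] h(63,63)=(63*31+63)%997=22 [pair 4] -> [883, 389, 731, 289, 22]
  Sibling for proof at L0: 20
L2: h(883,389)=(883*31+389)%997=843 [pair 0] h(731,289)=(731*31+289)%997=19 [pair 1] h(22,22)=(22*31+22)%997=704 [pair 2] -> [843, 19, 704]
  Sibling for proof at L1: 731
L3: h(843,19)=(843*31+19)%997=230 [pair 0] h(704,704)=(704*31+704)%997=594 [pair 1] -> [230, 594]
  Sibling for proof at L2: 843
L4: h(230,594)=(230*31+594)%997=745 [pair 0] -> [745]
  Sibling for proof at L3: 594
Root: 745
Proof path (sibling hashes from leaf to root): [20, 731, 843, 594]

Answer: 20 731 843 594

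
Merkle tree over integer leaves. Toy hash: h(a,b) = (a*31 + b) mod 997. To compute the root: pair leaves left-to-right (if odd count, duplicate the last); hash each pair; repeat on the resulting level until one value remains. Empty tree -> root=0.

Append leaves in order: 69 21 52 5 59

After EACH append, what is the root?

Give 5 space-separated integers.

Answer: 69 166 828 781 879

Derivation:
After append 69 (leaves=[69]):
  L0: [69]
  root=69
After append 21 (leaves=[69, 21]):
  L0: [69, 21]
  L1: h(69,21)=(69*31+21)%997=166 -> [166]
  root=166
After append 52 (leaves=[69, 21, 52]):
  L0: [69, 21, 52]
  L1: h(69,21)=(69*31+21)%997=166 h(52,52)=(52*31+52)%997=667 -> [166, 667]
  L2: h(166,667)=(166*31+667)%997=828 -> [828]
  root=828
After append 5 (leaves=[69, 21, 52, 5]):
  L0: [69, 21, 52, 5]
  L1: h(69,21)=(69*31+21)%997=166 h(52,5)=(52*31+5)%997=620 -> [166, 620]
  L2: h(166,620)=(166*31+620)%997=781 -> [781]
  root=781
After append 59 (leaves=[69, 21, 52, 5, 59]):
  L0: [69, 21, 52, 5, 59]
  L1: h(69,21)=(69*31+21)%997=166 h(52,5)=(52*31+5)%997=620 h(59,59)=(59*31+59)%997=891 -> [166, 620, 891]
  L2: h(166,620)=(166*31+620)%997=781 h(891,891)=(891*31+891)%997=596 -> [781, 596]
  L3: h(781,596)=(781*31+596)%997=879 -> [879]
  root=879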